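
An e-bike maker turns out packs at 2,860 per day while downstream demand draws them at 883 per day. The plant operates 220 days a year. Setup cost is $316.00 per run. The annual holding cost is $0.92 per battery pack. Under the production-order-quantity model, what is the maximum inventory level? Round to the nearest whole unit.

I_max ≈ 9,605 packs

Annual demand D = 883 × 220 = 194,260.
Production build-up factor (1 − d/p) = 1 − 883/2,860 = 0.6913.
Q* = √(2DS / (H(1 − d/p))) = √(2 × 194,260 × 316 / (0.92 × 0.6913)).
= √(122,772,320 / 0.636) ≈ 13894.278.
Maximum inventory = Q*(1 − d/p) = 13894.278 × 0.6913 ≈ 9604.541.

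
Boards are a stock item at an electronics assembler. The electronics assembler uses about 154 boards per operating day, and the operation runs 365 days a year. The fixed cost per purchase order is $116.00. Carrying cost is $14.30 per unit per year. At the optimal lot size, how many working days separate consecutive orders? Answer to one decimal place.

Annual demand D = 154 × 365 = 56,210.
The optimal lot size = √(2DS/H) = √(2 × 56,210 × 116 / 14.3) ≈ 954.95.
Cycle time = Q*/D × 365 = 954.95 / 56,210 × 365 ≈ 6.201 days.

T ≈ 6.2 days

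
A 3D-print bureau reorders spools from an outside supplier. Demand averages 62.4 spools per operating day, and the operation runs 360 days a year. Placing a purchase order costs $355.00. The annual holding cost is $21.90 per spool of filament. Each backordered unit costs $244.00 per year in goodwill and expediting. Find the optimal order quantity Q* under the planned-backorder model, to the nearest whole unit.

Annual demand D = 62.4 × 360 = 22,464.
With planned backorders, Q* = √(2DS/H) · √((H+B)/B).
√(2DS/H) = √(2 × 22,464 × 355 / 21.9) = 853.396.
√((H+B)/B) = √((21.9+244)/244) = 1.0439.
Q* ≈ 890.871.

Q* ≈ 891 spools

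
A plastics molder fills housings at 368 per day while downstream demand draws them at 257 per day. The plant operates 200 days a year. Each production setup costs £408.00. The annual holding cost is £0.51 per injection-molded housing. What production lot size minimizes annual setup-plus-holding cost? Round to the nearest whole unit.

Q* ≈ 16,512 housings

Annual demand D = 257 × 200 = 51,400.
Production build-up factor (1 − d/p) = 1 − 257/368 = 0.3016.
Q* = √(2DS / (H(1 − d/p))) = √(2 × 51,400 × 408 / (0.51 × 0.3016)).
= √(41,942,400 / 0.1538) ≈ 16512.163.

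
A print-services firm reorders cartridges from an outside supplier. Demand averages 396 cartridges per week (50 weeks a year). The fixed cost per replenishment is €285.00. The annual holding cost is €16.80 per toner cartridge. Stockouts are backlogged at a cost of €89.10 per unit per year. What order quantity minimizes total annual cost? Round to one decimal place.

Q* ≈ 893.6 cartridges

Annual demand D = 396 × 50 = 19,800.
With planned backorders, Q* = √(2DS/H) · √((H+B)/B).
√(2DS/H) = √(2 × 19,800 × 285 / 16.8) = 819.625.
√((H+B)/B) = √((16.8+89.1)/89.1) = 1.0902.
Q* ≈ 893.562.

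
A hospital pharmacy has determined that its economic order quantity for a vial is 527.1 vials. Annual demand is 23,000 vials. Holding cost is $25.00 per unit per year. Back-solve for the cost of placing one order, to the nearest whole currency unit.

S ≈ $151

Invert the EOQ relation Q*² = 2DS/H.
From Q* = √(2DS/H): S = Q*²H / (2D) = 527.1² × 25 / (2 × 23,000) = 150.9970.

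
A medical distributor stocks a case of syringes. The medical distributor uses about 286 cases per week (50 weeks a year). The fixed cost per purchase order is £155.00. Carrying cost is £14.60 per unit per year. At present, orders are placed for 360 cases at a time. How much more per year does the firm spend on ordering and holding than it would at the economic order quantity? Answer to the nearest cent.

Annual demand D = 286 × 50 = 14,300.
EOQ = √(2DS/H) = √(2 × 14,300 × 155 / 14.6) ≈ 551.03.
Cost at Q* = (D/Q*)S + (Q*/2)H = √(2DSH) ≈ £8,044.99.
Cost at Q = 360: (14,300/360)×155 + (360/2)×14.6 = £6,156.94 + £2,628.00 = £8,784.94.
Excess = £8,784.94 − £8,044.99 = £739.96.

Extra cost ≈ £739.96 per year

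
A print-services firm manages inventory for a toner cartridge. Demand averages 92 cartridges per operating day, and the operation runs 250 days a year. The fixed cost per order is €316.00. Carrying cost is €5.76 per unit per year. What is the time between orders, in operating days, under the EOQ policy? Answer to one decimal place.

T ≈ 17.3 days

Annual demand D = 92 × 250 = 23,000.
The optimal lot size = √(2DS/H) = √(2 × 23,000 × 316 / 5.76) ≈ 1588.59.
Cycle time = Q*/D × 250 = 1588.59 / 23,000 × 250 ≈ 17.267 days.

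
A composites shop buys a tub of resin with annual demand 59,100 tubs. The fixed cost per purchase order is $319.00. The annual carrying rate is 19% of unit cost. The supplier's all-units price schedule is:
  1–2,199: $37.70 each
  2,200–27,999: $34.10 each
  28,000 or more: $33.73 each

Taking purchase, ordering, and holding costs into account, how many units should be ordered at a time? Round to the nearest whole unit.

Holding cost per unit per year at price C is H = 0.19·C.
For each price level, check whether its EOQ is feasible; otherwise the best quantity at that price is the breakpoint.
Tier 1 ($37.70): EOQ = 2294.3 exceeds tier's upper bound 2199, so this tier is dominated.
EOQ at $34.10 = 2412.4 (feasible in tier 2): TC = 59,100×$34.10 + (59,100/2412.4)×319 + (2412.4/2)×0.19×$34.10 = $2,030,939.97.
EOQ at $33.73 = 2425.6 < 28000, so use break Q=28000: TC = 59,100×$33.73 + (59,100/28000.0)×319 + (28000.0/2)×0.19×$33.73 = $2,083,838.12.
Lowest total cost is $2,030,939.97 at Q = 2412.4.

Q* ≈ 2,412 tubs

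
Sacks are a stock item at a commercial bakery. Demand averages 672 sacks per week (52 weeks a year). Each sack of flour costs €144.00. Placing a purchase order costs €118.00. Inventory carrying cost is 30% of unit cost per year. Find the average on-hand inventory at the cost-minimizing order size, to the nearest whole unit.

Annual demand D = 672 × 52 = 34,944.
Holding cost H = 0.30 × €144.00 = €43.2000 per unit per year.
EOQ = √(2DS/H) = √(2 × 34,944 × 118 / 43.2) ≈ 436.92.
Average inventory = Q*/2 ≈ 436.92 / 2 = 218.459.

Average inventory ≈ 218 sacks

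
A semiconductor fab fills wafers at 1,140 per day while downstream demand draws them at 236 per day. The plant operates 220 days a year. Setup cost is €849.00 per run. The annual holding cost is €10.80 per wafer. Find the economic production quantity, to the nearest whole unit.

Annual demand D = 236 × 220 = 51,920.
Production build-up factor (1 − d/p) = 1 − 236/1,140 = 0.7930.
Q* = √(2DS / (H(1 − d/p))) = √(2 × 51,920 × 849 / (10.8 × 0.7930)).
= √(88,160,160 / 8.5642) ≈ 3208.430.

Q* ≈ 3,208 wafers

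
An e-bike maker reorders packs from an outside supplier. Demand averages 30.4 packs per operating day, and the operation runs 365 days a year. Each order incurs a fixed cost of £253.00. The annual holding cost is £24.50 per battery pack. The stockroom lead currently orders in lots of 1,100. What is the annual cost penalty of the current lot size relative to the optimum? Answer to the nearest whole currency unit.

Extra cost ≈ £4,299 per year

Annual demand D = 30.4 × 365 = 11,096.
EOQ = √(2DS/H) = √(2 × 11,096 × 253 / 24.5) ≈ 478.71.
Cost at Q* = (D/Q*)S + (Q*/2)H = √(2DSH) ≈ £11,728.47.
Cost at Q = 1,100: (11,096/1,100)×253 + (1,100/2)×24.5 = £2,552.08 + £13,475.00 = £16,027.08.
Excess = £16,027.08 − £11,728.47 = £4,298.61.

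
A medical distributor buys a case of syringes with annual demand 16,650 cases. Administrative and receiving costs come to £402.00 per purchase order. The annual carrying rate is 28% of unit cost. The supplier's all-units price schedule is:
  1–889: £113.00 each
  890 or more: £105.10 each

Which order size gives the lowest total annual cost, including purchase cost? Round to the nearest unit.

Q* ≈ 890 cases

Holding cost per unit per year at price C is H = 0.28·C.
Candidates are each tier's EOQ (if it falls in that tier) and each price-break quantity.
EOQ at £113.00 = 650.5 (feasible in tier 1): TC = 16,650×£113.00 + (16,650/650.5)×402 + (650.5/2)×0.28×£113.00 = £1,902,030.38.
EOQ at £105.10 = 674.5 < 890, so use break Q=890: TC = 16,650×£105.10 + (16,650/890.0)×402 + (890.0/2)×0.28×£105.10 = £1,770,531.02.
Lowest total cost is £1,770,531.02 at Q = 890.0.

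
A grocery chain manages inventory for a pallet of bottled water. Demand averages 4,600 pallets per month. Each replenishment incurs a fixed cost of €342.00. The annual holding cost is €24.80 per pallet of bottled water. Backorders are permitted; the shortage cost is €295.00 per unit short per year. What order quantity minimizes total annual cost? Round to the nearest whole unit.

Annual demand D = 4,600 × 12 = 55,200.
With planned backorders, Q* = √(2DS/H) · √((H+B)/B).
√(2DS/H) = √(2 × 55,200 × 342 / 24.8) = 1233.877.
√((H+B)/B) = √((24.8+295)/295) = 1.0412.
Q* ≈ 1284.695.

Q* ≈ 1,285 pallets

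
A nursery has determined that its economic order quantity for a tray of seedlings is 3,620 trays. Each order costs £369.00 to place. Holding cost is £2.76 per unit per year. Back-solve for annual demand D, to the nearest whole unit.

Squaring Q* = √(2DS/H) gives Q*² = 2DS/H.
From Q* = √(2DS/H): D = Q*²H / (2S) = 3,620² × 2.76 / (2 × 369) = 49008.325.

D ≈ 49,008 trays per year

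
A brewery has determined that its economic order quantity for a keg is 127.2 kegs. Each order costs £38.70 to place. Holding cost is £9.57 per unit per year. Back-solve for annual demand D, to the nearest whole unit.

D ≈ 2,001 kegs per year

Squaring Q* = √(2DS/H) gives Q*² = 2DS/H.
From Q* = √(2DS/H): D = Q*²H / (2S) = 127.2² × 9.57 / (2 × 38.7) = 2000.531.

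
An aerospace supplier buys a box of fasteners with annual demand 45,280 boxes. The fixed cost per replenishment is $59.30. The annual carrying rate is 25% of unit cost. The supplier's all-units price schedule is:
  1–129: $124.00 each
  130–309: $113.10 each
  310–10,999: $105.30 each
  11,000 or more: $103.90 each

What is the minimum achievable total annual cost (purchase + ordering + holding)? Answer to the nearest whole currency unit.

TC* ≈ $4,779,874

Holding cost per unit per year at price C is H = 0.25·C.
For each price level, check whether its EOQ is feasible; otherwise the best quantity at that price is the breakpoint.
Tier 1 ($124.00): EOQ = 416.2 exceeds tier's upper bound 129, so this tier is dominated.
Tier 2 ($113.10): EOQ = 435.8 exceeds tier's upper bound 309, so this tier is dominated.
EOQ at $105.30 = 451.7 (feasible in tier 3): TC = 45,280×$105.30 + (45,280/451.7)×59.3 + (451.7/2)×0.25×$105.30 = $4,779,873.94.
EOQ at $103.90 = 454.7 < 11000, so use break Q=11000: TC = 45,280×$103.90 + (45,280/11000.0)×59.3 + (11000.0/2)×0.25×$103.90 = $4,847,698.60.
Lowest total cost among the candidates is at Q = 451.7.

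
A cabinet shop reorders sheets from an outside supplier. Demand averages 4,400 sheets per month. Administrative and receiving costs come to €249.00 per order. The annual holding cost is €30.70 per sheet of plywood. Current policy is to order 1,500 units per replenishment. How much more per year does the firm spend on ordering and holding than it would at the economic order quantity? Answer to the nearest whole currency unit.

Extra cost ≈ €3,378 per year

Annual demand D = 4,400 × 12 = 52,800.
EOQ = √(2DS/H) = √(2 × 52,800 × 249 / 30.7) ≈ 925.47.
Cost at Q* = (D/Q*)S + (Q*/2)H = √(2DSH) ≈ €28,411.94.
Cost at Q = 1,500: (52,800/1,500)×249 + (1,500/2)×30.7 = €8,764.80 + €23,025.00 = €31,789.80.
Excess = €31,789.80 − €28,411.94 = €3,377.86.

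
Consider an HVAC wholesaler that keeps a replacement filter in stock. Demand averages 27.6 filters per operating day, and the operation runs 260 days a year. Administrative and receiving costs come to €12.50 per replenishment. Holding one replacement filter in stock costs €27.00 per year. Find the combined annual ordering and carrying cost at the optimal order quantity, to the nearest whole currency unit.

TC* ≈ €2,201

Annual demand D = 27.6 × 260 = 7,176.
EOQ = √(2DS/H) = √(2 × 7,176 × 12.5 / 27) ≈ 81.51.
At the optimum the two cost components are equal, so total cost = 2·(Q*/2)H = Q*·H.
Minimum total = √(2DSH) = √(2 × 7,176 × 12.5 × 27) ≈ 2200.863.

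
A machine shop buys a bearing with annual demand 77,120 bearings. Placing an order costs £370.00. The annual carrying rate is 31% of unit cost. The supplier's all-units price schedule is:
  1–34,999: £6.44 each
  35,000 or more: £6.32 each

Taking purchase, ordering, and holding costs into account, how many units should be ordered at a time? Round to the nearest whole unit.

Holding cost per unit per year at price C is H = 0.31·C.
For each price level, check whether its EOQ is feasible; otherwise the best quantity at that price is the breakpoint.
EOQ at £6.44 = 5346.6 (feasible in tier 1): TC = 77,120×£6.44 + (77,120/5346.6)×370 + (5346.6/2)×0.31×£6.44 = £507,326.70.
EOQ at £6.32 = 5397.1 < 35000, so use break Q=35000: TC = 77,120×£6.32 + (77,120/35000.0)×370 + (35000.0/2)×0.31×£6.32 = £522,499.67.
Lowest total cost is £507,326.70 at Q = 5346.6.

Q* ≈ 5,347 bearings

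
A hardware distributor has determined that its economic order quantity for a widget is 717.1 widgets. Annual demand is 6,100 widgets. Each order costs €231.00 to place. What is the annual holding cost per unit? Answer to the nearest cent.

H ≈ €5.48

Squaring Q* = √(2DS/H) gives Q*² = 2DS/H.
From Q* = √(2DS/H): H = 2DS / Q*² = 2 × 6,100 × 231 / 717.1² = 5.4804.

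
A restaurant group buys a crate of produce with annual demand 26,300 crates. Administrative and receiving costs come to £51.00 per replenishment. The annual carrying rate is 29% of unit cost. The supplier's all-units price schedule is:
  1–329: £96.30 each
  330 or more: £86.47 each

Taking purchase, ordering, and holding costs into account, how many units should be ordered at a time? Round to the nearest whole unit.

Q* ≈ 330 crates

Holding cost per unit per year at price C is H = 0.29·C.
For each price level, check whether its EOQ is feasible; otherwise the best quantity at that price is the breakpoint.
EOQ at £96.30 = 309.9 (feasible in tier 1): TC = 26,300×£96.30 + (26,300/309.9)×51 + (309.9/2)×0.29×£96.30 = £2,541,345.46.
EOQ at £86.47 = 327.1 < 330, so use break Q=330: TC = 26,300×£86.47 + (26,300/330.0)×51 + (330.0/2)×0.29×£86.47 = £2,282,363.13.
Lowest total cost is £2,282,363.13 at Q = 330.0.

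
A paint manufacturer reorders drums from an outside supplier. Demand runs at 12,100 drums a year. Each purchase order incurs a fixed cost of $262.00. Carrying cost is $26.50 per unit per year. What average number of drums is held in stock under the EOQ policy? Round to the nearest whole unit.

Average inventory ≈ 245 drums

The optimal lot size = √(2DS/H) = √(2 × 12,100 × 262 / 26.5) ≈ 489.14.
Average inventory = Q*/2 ≈ 489.14 / 2 = 244.571.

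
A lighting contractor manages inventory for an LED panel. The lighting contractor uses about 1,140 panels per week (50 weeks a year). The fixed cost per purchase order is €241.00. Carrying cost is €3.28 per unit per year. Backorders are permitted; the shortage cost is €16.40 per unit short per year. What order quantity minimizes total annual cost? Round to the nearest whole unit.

Annual demand D = 1,140 × 50 = 57,000.
With planned backorders, Q* = √(2DS/H) · √((H+B)/B).
√(2DS/H) = √(2 × 57,000 × 241 / 3.28) = 2894.170.
√((H+B)/B) = √((3.28+16.4)/16.4) = 1.0954.
Q* ≈ 3170.404.

Q* ≈ 3,170 panels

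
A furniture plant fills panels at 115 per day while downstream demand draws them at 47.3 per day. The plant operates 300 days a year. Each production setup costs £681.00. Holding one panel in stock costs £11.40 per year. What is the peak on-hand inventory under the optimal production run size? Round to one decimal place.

Annual demand D = 47.3 × 300 = 14,190.
Production build-up factor (1 − d/p) = 1 − 47.3/115 = 0.5887.
Q* = √(2DS / (H(1 − d/p))) = √(2 × 14,190 × 681 / (11.4 × 0.5887)).
= √(19,326,780 / 6.7111) ≈ 1697.000.
Maximum inventory = Q*(1 − d/p) = 1697.000 × 0.5887 ≈ 999.017.

I_max ≈ 999.0 panels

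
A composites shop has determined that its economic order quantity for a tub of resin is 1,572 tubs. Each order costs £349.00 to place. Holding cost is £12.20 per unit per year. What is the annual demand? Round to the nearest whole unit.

D ≈ 43,193 tubs per year

Squaring Q* = √(2DS/H) gives Q*² = 2DS/H.
From Q* = √(2DS/H): D = Q*²H / (2S) = 1,572² × 12.2 / (2 × 349) = 43192.614.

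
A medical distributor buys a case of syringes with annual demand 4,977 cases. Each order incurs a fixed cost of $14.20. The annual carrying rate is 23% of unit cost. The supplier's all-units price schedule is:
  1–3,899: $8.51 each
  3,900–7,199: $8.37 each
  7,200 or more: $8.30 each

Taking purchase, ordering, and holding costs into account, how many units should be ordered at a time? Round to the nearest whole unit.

Q* ≈ 269 cases

Holding cost per unit per year at price C is H = 0.23·C.
Candidates are each tier's EOQ (if it falls in that tier) and each price-break quantity.
EOQ at $8.51 = 268.7 (feasible in tier 1): TC = 4,977×$8.51 + (4,977/268.7)×14.2 + (268.7/2)×0.23×$8.51 = $42,880.25.
EOQ at $8.37 = 271.0 < 3900, so use break Q=3900: TC = 4,977×$8.37 + (4,977/3900.0)×14.2 + (3900.0/2)×0.23×$8.37 = $45,429.56.
EOQ at $8.30 = 272.1 < 7200, so use break Q=7200: TC = 4,977×$8.30 + (4,977/7200.0)×14.2 + (7200.0/2)×0.23×$8.30 = $48,191.32.
Lowest total cost is $42,880.25 at Q = 268.7.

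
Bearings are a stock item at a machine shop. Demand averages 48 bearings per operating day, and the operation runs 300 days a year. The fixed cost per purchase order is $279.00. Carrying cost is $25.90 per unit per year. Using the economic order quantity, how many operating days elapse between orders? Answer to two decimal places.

Annual demand D = 48 × 300 = 14,400.
Q* = √(2DS/H) = √(2 × 14,400 × 279 / 25.9) ≈ 556.99.
Cycle time = Q*/D × 300 = 556.99 / 14,400 × 300 ≈ 11.604 days.

T ≈ 11.60 days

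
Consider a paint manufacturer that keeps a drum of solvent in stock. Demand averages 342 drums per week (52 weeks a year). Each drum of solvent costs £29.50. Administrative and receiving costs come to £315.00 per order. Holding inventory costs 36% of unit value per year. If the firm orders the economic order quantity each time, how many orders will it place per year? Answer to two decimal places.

N ≈ 17.31 orders per year

Annual demand D = 342 × 52 = 17,784.
Holding cost H = 0.36 × £29.50 = £10.6200 per unit per year.
Q* = √(2DS/H) = √(2 × 17,784 × 315 / 10.62) ≈ 1027.12.
Orders per year = D / Q* = 17,784 / 1027.12 ≈ 17.314.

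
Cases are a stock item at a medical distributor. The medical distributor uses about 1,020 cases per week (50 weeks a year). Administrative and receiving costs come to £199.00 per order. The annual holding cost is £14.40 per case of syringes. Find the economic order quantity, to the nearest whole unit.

Annual demand D = 1,020 × 50 = 51,000.
EOQ = √(2DS / H) = √(2 × 51,000 × 199 / 14.4).
= √(20,298,000 / 14.4) = √1,409,583.3333 ≈ 1187.259.

Q* ≈ 1,187 cases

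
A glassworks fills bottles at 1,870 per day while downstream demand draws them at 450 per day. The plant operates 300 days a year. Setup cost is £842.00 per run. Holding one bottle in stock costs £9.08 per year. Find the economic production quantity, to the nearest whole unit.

Q* ≈ 5,742 bottles

Annual demand D = 450 × 300 = 135,000.
Production build-up factor (1 − d/p) = 1 − 450/1,870 = 0.7594.
Q* = √(2DS / (H(1 − d/p))) = √(2 × 135,000 × 842 / (9.08 × 0.7594)).
= √(227,340,000 / 6.895) ≈ 5742.112.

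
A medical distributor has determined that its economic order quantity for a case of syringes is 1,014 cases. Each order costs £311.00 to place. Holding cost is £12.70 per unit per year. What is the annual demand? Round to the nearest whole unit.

Squaring Q* = √(2DS/H) gives Q*² = 2DS/H.
From Q* = √(2DS/H): D = Q*²H / (2S) = 1,014² × 12.7 / (2 × 311) = 20993.713.

D ≈ 20,994 cases per year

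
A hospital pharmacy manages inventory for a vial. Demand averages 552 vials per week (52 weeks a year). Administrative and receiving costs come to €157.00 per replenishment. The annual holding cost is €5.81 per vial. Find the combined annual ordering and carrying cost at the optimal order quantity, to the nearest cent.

Annual demand D = 552 × 52 = 28,704.
The optimal lot size = √(2DS/H) = √(2 × 28,704 × 157 / 5.81) ≈ 1245.51.
At the optimum the two cost components are equal, so total cost = 2·(Q*/2)H = Q*·H.
Minimum total = √(2DSH) = √(2 × 28,704 × 157 × 5.81) ≈ 7236.426.

TC* ≈ €7,236.43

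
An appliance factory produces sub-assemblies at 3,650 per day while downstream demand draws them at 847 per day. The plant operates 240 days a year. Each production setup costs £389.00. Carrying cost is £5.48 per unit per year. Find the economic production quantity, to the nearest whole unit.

Annual demand D = 847 × 240 = 203,280.
Production build-up factor (1 − d/p) = 1 − 847/3,650 = 0.7679.
Q* = √(2DS / (H(1 − d/p))) = √(2 × 203,280 × 389 / (5.48 × 0.7679)).
= √(158,151,840 / 4.2083) ≈ 6130.300.

Q* ≈ 6,130 sub-assemblies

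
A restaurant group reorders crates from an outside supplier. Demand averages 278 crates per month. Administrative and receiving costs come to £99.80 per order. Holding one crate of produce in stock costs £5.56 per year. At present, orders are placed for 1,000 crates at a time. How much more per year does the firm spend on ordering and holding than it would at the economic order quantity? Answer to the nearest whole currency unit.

Extra cost ≈ £1,189 per year

Annual demand D = 278 × 12 = 3,336.
EOQ = √(2DS/H) = √(2 × 3,336 × 99.8 / 5.56) ≈ 346.06.
Cost at Q* = (D/Q*)S + (Q*/2)H = √(2DSH) ≈ £1,924.11.
Cost at Q = 1,000: (3,336/1,000)×99.8 + (1,000/2)×5.56 = £332.93 + £2,780.00 = £3,112.93.
Excess = £3,112.93 − £1,924.11 = £1,188.82.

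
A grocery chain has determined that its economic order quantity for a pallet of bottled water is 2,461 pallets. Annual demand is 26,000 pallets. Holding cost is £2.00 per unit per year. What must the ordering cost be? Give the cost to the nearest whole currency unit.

The basic EOQ model gives Q* = √(2DS/H); rearrange for the unknown.
From Q* = √(2DS/H): S = Q*²H / (2D) = 2,461² × 2 / (2 × 26,000) = 232.9431.

S ≈ £233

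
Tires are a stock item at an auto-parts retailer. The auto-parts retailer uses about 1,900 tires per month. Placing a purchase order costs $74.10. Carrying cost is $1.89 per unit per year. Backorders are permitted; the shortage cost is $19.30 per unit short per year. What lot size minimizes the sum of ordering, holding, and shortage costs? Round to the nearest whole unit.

Q* ≈ 1,401 tires

Annual demand D = 1,900 × 12 = 22,800.
With planned backorders, Q* = √(2DS/H) · √((H+B)/B).
√(2DS/H) = √(2 × 22,800 × 74.1 / 1.89) = 1337.090.
√((H+B)/B) = √((1.89+19.3)/19.3) = 1.0478.
Q* ≈ 1401.030.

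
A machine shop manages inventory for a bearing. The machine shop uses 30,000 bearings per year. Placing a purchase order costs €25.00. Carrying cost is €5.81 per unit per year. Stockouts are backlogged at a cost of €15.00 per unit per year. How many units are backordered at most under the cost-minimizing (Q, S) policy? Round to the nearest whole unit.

S* ≈ 167 bearings

With planned backorders, Q* = √(2DS/H) · √((H+B)/B).
√(2DS/H) = √(2 × 30,000 × 25 / 5.81) = 508.110.
√((H+B)/B) = √((5.81+15)/15) = 1.1779.
Q* ≈ 598.478.
S* = Q* · H/(H+B) = 598.478 × 5.81/20.81 ≈ 167.091.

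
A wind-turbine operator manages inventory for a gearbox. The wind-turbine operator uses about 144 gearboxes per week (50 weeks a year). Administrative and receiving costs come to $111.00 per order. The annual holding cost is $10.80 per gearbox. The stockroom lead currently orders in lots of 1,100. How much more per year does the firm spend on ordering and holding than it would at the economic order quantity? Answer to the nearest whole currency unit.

Annual demand D = 144 × 50 = 7,200.
EOQ = √(2DS/H) = √(2 × 7,200 × 111 / 10.8) ≈ 384.71.
Cost at Q* = (D/Q*)S + (Q*/2)H = √(2DSH) ≈ $4,154.84.
Cost at Q = 1,100: (7,200/1,100)×111 + (1,100/2)×10.8 = $726.55 + $5,940.00 = $6,666.55.
Excess = $6,666.55 − $4,154.84 = $2,511.70.

Extra cost ≈ $2,512 per year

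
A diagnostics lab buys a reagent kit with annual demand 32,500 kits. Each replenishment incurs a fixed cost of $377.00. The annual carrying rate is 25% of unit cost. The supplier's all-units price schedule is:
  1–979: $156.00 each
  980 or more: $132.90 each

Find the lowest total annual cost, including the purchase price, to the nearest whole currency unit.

Holding cost per unit per year at price C is H = 0.25·C.
Candidates are each tier's EOQ (if it falls in that tier) and each price-break quantity.
EOQ at $156.00 = 792.7 (feasible in tier 1): TC = 32,500×$156.00 + (32,500/792.7)×377 + (792.7/2)×0.25×$156.00 = $5,100,914.32.
EOQ at $132.90 = 858.8 < 980, so use break Q=980: TC = 32,500×$132.90 + (32,500/980.0)×377 + (980.0/2)×0.25×$132.90 = $4,348,032.80.
Lowest total cost among the candidates is at Q = 980.0.

TC* ≈ $4,348,033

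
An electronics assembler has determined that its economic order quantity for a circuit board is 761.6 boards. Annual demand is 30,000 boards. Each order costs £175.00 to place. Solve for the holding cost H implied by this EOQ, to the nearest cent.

Invert the EOQ relation Q*² = 2DS/H.
From Q* = √(2DS/H): H = 2DS / Q*² = 2 × 30,000 × 175 / 761.6² = 18.1024.

H ≈ £18.10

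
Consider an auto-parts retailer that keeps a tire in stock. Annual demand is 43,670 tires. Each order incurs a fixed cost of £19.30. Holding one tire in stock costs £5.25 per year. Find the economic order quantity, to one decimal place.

Q* ≈ 566.6 tires

EOQ = √(2DS / H) = √(2 × 43,670 × 19.3 / 5.25).
= √(1,685,662 / 5.25) = √321,078.4762 ≈ 566.638.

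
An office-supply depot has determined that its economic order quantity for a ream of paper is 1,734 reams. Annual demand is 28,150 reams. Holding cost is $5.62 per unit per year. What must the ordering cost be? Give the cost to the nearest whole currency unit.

Invert the EOQ relation Q*² = 2DS/H.
From Q* = √(2DS/H): S = Q*²H / (2D) = 1,734² × 5.62 / (2 × 28,150) = 300.1415.

S ≈ $300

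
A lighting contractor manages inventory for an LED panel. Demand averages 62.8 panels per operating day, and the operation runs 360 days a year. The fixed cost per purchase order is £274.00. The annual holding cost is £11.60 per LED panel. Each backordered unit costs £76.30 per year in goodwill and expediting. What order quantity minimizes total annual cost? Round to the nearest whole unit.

Q* ≈ 1,109 panels

Annual demand D = 62.8 × 360 = 22,608.
With planned backorders, Q* = √(2DS/H) · √((H+B)/B).
√(2DS/H) = √(2 × 22,608 × 274 / 11.6) = 1033.457.
√((H+B)/B) = √((11.6+76.3)/76.3) = 1.0733.
Q* ≈ 1109.237.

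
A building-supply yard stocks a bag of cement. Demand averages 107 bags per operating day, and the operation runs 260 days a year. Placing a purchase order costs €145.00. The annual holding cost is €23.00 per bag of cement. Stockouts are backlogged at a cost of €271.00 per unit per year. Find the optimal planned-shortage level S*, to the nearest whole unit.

S* ≈ 48 bags

Annual demand D = 107 × 260 = 27,820.
With planned backorders, Q* = √(2DS/H) · √((H+B)/B).
√(2DS/H) = √(2 × 27,820 × 145 / 23) = 592.262.
√((H+B)/B) = √((23+271)/271) = 1.0416.
Q* ≈ 616.883.
S* = Q* · H/(H+B) = 616.883 × 23/294 ≈ 48.260.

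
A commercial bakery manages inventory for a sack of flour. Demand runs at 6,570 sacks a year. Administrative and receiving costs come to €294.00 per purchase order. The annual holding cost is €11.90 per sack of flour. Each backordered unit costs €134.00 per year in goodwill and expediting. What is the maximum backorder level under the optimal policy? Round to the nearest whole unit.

S* ≈ 48 sacks

With planned backorders, Q* = √(2DS/H) · √((H+B)/B).
√(2DS/H) = √(2 × 6,570 × 294 / 11.9) = 569.768.
√((H+B)/B) = √((11.9+134)/134) = 1.0435.
Q* ≈ 594.529.
S* = Q* · H/(H+B) = 594.529 × 11.9/145.9 ≈ 48.491.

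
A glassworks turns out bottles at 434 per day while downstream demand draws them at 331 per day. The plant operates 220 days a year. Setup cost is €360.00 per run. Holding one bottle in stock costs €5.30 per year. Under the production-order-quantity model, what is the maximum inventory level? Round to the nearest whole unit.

I_max ≈ 1,532 bottles

Annual demand D = 331 × 220 = 72,820.
Production build-up factor (1 − d/p) = 1 − 331/434 = 0.2373.
Q* = √(2DS / (H(1 − d/p))) = √(2 × 72,820 × 360 / (5.3 × 0.2373)).
= √(52,430,400 / 1.2578) ≈ 6456.244.
Maximum inventory = Q*(1 − d/p) = 6456.244 × 0.2373 ≈ 1532.242.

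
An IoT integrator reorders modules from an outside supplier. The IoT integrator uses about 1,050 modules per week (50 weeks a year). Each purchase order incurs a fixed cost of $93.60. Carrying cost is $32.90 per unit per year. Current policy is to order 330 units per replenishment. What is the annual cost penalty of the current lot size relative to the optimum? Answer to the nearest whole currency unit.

Extra cost ≈ $2,338 per year

Annual demand D = 1,050 × 50 = 52,500.
EOQ = √(2DS/H) = √(2 × 52,500 × 93.6 / 32.9) ≈ 546.56.
Cost at Q* = (D/Q*)S + (Q*/2)H = √(2DSH) ≈ $17,981.69.
Cost at Q = 330: (52,500/330)×93.6 + (330/2)×32.9 = $14,890.91 + $5,428.50 = $20,319.41.
Excess = $20,319.41 − $17,981.69 = $2,337.72.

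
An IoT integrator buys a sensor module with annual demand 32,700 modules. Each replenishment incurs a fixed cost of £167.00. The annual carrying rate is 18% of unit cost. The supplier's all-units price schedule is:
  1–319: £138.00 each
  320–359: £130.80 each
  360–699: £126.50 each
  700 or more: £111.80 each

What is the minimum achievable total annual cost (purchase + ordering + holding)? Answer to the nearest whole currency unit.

TC* ≈ £3,670,685

Holding cost per unit per year at price C is H = 0.18·C.
Candidates are each tier's EOQ (if it falls in that tier) and each price-break quantity.
Tier 1 (£138.00): EOQ = 663.1 exceeds tier's upper bound 319, so this tier is dominated.
Tier 2 (£130.80): EOQ = 681.1 exceeds tier's upper bound 359, so this tier is dominated.
EOQ at £126.50 = 692.6 (feasible in tier 3): TC = 32,700×£126.50 + (32,700/692.6)×167 + (692.6/2)×0.18×£126.50 = £4,152,319.89.
EOQ at £111.80 = 736.7 (feasible in tier 4): TC = 32,700×£111.80 + (32,700/736.7)×167 + (736.7/2)×0.18×£111.80 = £3,670,685.33.
Lowest total cost among the candidates is at Q = 736.7.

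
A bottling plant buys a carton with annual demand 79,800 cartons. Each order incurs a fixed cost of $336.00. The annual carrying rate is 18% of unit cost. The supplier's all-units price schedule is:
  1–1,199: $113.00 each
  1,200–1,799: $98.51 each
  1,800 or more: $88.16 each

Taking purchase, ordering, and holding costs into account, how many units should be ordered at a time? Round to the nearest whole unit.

Q* ≈ 1,838 cartons

Holding cost per unit per year at price C is H = 0.18·C.
For each price level, check whether its EOQ is feasible; otherwise the best quantity at that price is the breakpoint.
Tier 1 ($113.00): EOQ = 1623.7 exceeds tier's upper bound 1199, so this tier is dominated.
EOQ at $98.51 = 1739.0 (feasible in tier 2): TC = 79,800×$98.51 + (79,800/1739.0)×336 + (1739.0/2)×0.18×$98.51 = $7,891,934.32.
EOQ at $88.16 = 1838.3 (feasible in tier 3): TC = 79,800×$88.16 + (79,800/1838.3)×336 + (1838.3/2)×0.18×$88.16 = $7,064,339.46.
Lowest total cost is $7,064,339.46 at Q = 1838.3.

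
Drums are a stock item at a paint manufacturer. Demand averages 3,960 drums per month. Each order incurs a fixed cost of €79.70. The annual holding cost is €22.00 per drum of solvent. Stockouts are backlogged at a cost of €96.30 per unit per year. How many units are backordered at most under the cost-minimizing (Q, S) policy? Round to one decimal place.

Annual demand D = 3,960 × 12 = 47,520.
With planned backorders, Q* = √(2DS/H) · √((H+B)/B).
√(2DS/H) = √(2 × 47,520 × 79.7 / 22) = 586.774.
√((H+B)/B) = √((22+96.3)/96.3) = 1.1084.
Q* ≈ 650.355.
S* = Q* · H/(H+B) = 650.355 × 22/118.3 ≈ 120.945.

S* ≈ 120.9 drums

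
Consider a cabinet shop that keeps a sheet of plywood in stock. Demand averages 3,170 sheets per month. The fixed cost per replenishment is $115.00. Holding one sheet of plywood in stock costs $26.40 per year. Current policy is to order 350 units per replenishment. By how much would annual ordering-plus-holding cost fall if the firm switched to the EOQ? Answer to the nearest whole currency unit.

Annual demand D = 3,170 × 12 = 38,040.
EOQ = √(2DS/H) = √(2 × 38,040 × 115 / 26.4) ≈ 575.68.
Cost at Q* = (D/Q*)S + (Q*/2)H = √(2DSH) ≈ $15,197.99.
Cost at Q = 350: (38,040/350)×115 + (350/2)×26.4 = $12,498.86 + $4,620.00 = $17,118.86.
Excess = $17,118.86 − $15,197.99 = $1,920.87.

Extra cost ≈ $1,921 per year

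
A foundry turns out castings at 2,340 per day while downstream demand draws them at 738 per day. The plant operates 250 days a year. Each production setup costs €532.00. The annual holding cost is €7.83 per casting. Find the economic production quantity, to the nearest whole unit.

Annual demand D = 738 × 250 = 184,500.
Production build-up factor (1 − d/p) = 1 − 738/2,340 = 0.6846.
Q* = √(2DS / (H(1 − d/p))) = √(2 × 184,500 × 532 / (7.83 × 0.6846)).
= √(196,308,000 / 5.3605) ≈ 6051.524.

Q* ≈ 6,052 castings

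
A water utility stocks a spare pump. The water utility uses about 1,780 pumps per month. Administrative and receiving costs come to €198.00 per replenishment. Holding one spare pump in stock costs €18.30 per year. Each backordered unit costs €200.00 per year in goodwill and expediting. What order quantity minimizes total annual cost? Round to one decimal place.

Annual demand D = 1,780 × 12 = 21,360.
With planned backorders, Q* = √(2DS/H) · √((H+B)/B).
√(2DS/H) = √(2 × 21,360 × 198 / 18.3) = 679.865.
√((H+B)/B) = √((18.3+200)/200) = 1.0447.
Q* ≈ 710.288.

Q* ≈ 710.3 pumps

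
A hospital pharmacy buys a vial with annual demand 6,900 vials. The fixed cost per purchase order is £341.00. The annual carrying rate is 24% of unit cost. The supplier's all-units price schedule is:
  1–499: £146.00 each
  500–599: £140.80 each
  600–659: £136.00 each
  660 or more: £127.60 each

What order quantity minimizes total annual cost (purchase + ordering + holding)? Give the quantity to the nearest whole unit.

Q* ≈ 660 vials

Holding cost per unit per year at price C is H = 0.24·C.
Evaluate total cost at each tier's feasible EOQ or, if the EOQ is below the tier, at the tier's minimum quantity.
EOQ at £146.00 = 366.5 (feasible in tier 1): TC = 6,900×£146.00 + (6,900/366.5)×341 + (366.5/2)×0.24×£146.00 = £1,020,241.00.
EOQ at £140.80 = 373.2 < 500, so use break Q=500: TC = 6,900×£140.80 + (6,900/500.0)×341 + (500.0/2)×0.24×£140.80 = £984,673.80.
EOQ at £136.00 = 379.7 < 600, so use break Q=600: TC = 6,900×£136.00 + (6,900/600.0)×341 + (600.0/2)×0.24×£136.00 = £952,113.50.
EOQ at £127.60 = 392.0 < 660, so use break Q=660: TC = 6,900×£127.60 + (6,900/660.0)×341 + (660.0/2)×0.24×£127.60 = £894,110.92.
Lowest total cost is £894,110.92 at Q = 660.0.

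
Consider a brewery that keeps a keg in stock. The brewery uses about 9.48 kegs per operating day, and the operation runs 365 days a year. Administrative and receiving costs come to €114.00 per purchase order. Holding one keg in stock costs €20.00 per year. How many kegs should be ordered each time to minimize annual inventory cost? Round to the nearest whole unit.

Annual demand D = 9.48 × 365 = 3,460.2.
EOQ = √(2DS / H) = √(2 × 3,460.2 × 114 / 20).
= √(788,925.6 / 20) = √39,446.28 ≈ 198.611.

Q* ≈ 199 kegs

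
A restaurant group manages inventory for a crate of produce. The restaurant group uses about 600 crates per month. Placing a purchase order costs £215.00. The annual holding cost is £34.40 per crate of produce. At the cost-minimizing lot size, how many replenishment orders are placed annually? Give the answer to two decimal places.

N ≈ 24.00 orders per year

Annual demand D = 600 × 12 = 7,200.
The optimal lot size = √(2DS/H) = √(2 × 7,200 × 215 / 34.4) ≈ 300.00.
Orders per year = D / Q* = 7,200 / 300.00 ≈ 24.000.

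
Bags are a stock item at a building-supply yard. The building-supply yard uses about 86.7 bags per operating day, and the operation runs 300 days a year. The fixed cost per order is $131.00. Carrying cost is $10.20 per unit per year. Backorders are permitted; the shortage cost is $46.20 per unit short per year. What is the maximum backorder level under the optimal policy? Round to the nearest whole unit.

Annual demand D = 86.7 × 300 = 26,010.
With planned backorders, Q* = √(2DS/H) · √((H+B)/B).
√(2DS/H) = √(2 × 26,010 × 131 / 10.2) = 817.374.
√((H+B)/B) = √((10.2+46.2)/46.2) = 1.1049.
Q* ≈ 903.107.
S* = Q* · H/(H+B) = 903.107 × 10.2/56.4 ≈ 163.328.

S* ≈ 163 bags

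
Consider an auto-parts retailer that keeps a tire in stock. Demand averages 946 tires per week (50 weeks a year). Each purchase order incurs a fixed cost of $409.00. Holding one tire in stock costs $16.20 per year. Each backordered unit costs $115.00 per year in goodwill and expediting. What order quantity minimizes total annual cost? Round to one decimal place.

Q* ≈ 1,650.7 tires

Annual demand D = 946 × 50 = 47,300.
With planned backorders, Q* = √(2DS/H) · √((H+B)/B).
√(2DS/H) = √(2 × 47,300 × 409 / 16.2) = 1545.431.
√((H+B)/B) = √((16.2+115)/115) = 1.0681.
Q* ≈ 1650.698.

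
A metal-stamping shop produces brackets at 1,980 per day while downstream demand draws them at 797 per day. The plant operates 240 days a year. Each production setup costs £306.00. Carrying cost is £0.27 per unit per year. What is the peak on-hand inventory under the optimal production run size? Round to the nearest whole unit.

Annual demand D = 797 × 240 = 191,280.
Production build-up factor (1 − d/p) = 1 − 797/1,980 = 0.5975.
Q* = √(2DS / (H(1 − d/p))) = √(2 × 191,280 × 306 / (0.27 × 0.5975)).
= √(117,063,360 / 0.1613) ≈ 26938.216.
Maximum inventory = Q*(1 − d/p) = 26938.216 × 0.5975 ≈ 16094.904.

I_max ≈ 16,095 brackets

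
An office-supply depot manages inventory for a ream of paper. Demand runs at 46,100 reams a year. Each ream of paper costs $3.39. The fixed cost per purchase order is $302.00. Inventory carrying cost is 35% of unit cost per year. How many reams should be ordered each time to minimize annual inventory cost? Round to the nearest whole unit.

Q* ≈ 4,844 reams

Holding cost H = 0.35 × $3.39 = $1.1865 per unit per year.
EOQ = √(2DS / H) = √(2 × 46,100 × 302 / 1.1865).
= √(27,844,400 / 1.1865) = √23,467,678.0447 ≈ 4844.345.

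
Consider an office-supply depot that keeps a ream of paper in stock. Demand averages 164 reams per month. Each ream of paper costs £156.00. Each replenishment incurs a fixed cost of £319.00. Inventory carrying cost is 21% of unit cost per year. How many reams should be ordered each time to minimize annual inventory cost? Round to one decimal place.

Annual demand D = 164 × 12 = 1,968.
Holding cost H = 0.21 × £156.00 = £32.7600 per unit per year.
EOQ = √(2DS / H) = √(2 × 1,968 × 319 / 32.76).
= √(1,255,584 / 32.76) = √38,326.7399 ≈ 195.772.

Q* ≈ 195.8 reams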